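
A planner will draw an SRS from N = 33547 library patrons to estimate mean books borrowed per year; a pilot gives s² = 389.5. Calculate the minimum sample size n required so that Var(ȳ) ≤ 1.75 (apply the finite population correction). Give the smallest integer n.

Without fpc, n₀ = s²/D = 389.5/1.75 = 222.5714.
With fpc, (1 − n/N)·s²/n ≤ D requires n ≥ n₀/(1 + n₀/N) = 222.5714/(1 + 222.5714/33547) = 221.1045.
Rounding up, n = 222.

222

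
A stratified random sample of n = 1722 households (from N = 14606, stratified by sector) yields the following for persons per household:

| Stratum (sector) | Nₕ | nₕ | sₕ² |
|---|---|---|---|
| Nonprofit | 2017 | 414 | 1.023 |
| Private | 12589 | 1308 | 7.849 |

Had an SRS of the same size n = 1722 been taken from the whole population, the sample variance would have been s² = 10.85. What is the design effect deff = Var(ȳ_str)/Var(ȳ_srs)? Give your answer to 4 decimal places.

Var(ȳ_str) = Σ Wₕ²(1−fₕ)sₕ²/nₕ with Wₕ = Nₕ/14606:
  Nonprofit: (2017/14606)²·(1−414/2017)·1.023/414 = 3.7450026 × 10^-5
  Private: (12589/14606)²·(1−1308/12589)·7.849/1308 = 0.0039946876
  → Var(ȳ_str) = 0.0040321376.
Var(ȳ_srs) = (1 − 1722/14606)·10.85/1722 = 0.0055579676.
deff = 0.0040321376 / 0.0055579676 = 0.7255.

0.7255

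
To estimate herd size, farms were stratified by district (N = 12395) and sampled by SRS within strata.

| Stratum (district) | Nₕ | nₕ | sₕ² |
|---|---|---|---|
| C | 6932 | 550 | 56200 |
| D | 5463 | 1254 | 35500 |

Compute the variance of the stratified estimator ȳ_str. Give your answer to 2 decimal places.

33.66

Var(ȳ_str) = Σₕ Wₕ²(1 − fₕ)sₕ²/nₕ with Wₕ = Nₕ/N, N = 12395.
C: Wₕ = 0.55925777; term = 0.55925777²·(1 − 0.07934218)·56200/550 = 29.423607.
D: Wₕ = 0.44074223; term = 0.44074223²·(1 − 0.22954421)·35500/1254 = 4.2368967.
Sum = 33.660504.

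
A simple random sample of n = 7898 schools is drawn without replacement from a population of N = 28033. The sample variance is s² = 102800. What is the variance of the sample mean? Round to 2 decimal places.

Under SRS without replacement, Var(ȳ) = (1 − f)·s²/n with f = n/N = 7898/28033 = 0.28173938.
Var(ȳ) = (1 − 0.28173938)·102800/7898 = 0.71826062·13.015953 = 9.3488468.

9.35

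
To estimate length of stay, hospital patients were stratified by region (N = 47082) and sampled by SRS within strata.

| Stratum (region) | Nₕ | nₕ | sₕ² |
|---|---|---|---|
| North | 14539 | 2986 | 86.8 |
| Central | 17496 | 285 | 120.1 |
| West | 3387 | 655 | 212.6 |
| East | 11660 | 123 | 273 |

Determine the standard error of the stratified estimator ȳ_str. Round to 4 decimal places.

0.4421

Var(ȳ_str) = Σₕ Wₕ²(1 − fₕ)sₕ²/nₕ with Wₕ = Nₕ/N, N = 47082.
North: Wₕ = 0.30880167; term = 0.30880167²·(1 − 0.20537864)·86.8/2986 = 0.0022026699.
Central: Wₕ = 0.37160698; term = 0.37160698²·(1 − 0.01628944)·120.1/285 = 0.057244427.
West: Wₕ = 0.07193832; term = 0.07193832²·(1 − 0.19338648)·212.6/655 = 0.0013549025.
East: Wₕ = 0.24765303; term = 0.24765303²·(1 − 0.01054889)·273/123 = 0.13469118.
Sum = 0.19549318.
SE = √(0.19549318) = 0.4421.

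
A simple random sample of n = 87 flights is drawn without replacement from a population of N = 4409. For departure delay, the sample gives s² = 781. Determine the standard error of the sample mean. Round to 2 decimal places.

2.97

Under SRS without replacement, Var(ȳ) = (1 − f)·s²/n with f = n/N = 87/4409 = 0.01973237.
Var(ȳ) = (1 − 0.01973237)·781/87 = 0.98026763·8.9770115 = 8.7998738.
SE(ȳ) = √(8.7998738) = 2.97.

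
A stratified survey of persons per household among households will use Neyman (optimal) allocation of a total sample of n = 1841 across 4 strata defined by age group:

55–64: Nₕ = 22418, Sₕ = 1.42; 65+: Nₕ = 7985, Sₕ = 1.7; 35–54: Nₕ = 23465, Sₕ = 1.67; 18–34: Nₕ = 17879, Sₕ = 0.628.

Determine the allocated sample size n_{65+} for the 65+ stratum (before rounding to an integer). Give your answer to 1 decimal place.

260.8

Neyman allocation: nₕ = n·NₕSₕ / Σⱼ NⱼSⱼ.
Σ NⱼSⱼ = 22418·1.42 + 7985·1.7 + 23465·1.67 + 17879·0.628 = 95822.622.
n_{65+} = 1841·7985·1.7 / 95822.622 = 260.8.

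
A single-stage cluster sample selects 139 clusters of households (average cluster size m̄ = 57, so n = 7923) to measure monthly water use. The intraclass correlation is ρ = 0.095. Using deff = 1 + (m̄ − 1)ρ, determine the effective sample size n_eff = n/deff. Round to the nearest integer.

deff = 1 + (57 − 1)·0.095 = 1 + 5.32 = 6.32.
n_eff = 7923 / 6.32 = 1254.

1254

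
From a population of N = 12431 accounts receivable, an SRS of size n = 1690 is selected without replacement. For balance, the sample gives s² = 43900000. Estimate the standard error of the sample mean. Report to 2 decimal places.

149.82

Under SRS without replacement, Var(ȳ) = (1 − f)·s²/n with f = n/N = 1690/12431 = 0.13595045.
Var(ȳ) = (1 − 0.13595045)·43900000/1690 = 0.86404955·25976.331 = 22444.838.
SE(ȳ) = √(22444.838) = 149.82.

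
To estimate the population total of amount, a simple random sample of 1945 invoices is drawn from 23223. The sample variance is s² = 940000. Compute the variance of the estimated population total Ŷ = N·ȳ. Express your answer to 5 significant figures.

2.3881 × 10^11

Var(Ŷ) = N²·Var(ȳ) = N²·(1 − n/N)·s²/n.
f = 1945/23223 = 0.08375318; Var(ȳ) = 0.91624682·940000/1945 = 442.81338.
Var(Ŷ) = 23223² · 442.81338 = 2.3881268 × 10^11.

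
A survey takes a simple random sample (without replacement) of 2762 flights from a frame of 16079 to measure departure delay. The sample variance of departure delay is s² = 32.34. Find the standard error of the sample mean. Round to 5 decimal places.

Under SRS without replacement, Var(ȳ) = (1 − f)·s²/n with f = n/N = 2762/16079 = 0.17177685.
Var(ȳ) = (1 − 0.17177685)·32.34/2762 = 0.82822315·0.011708907 = 0.0096975875.
SE(ȳ) = √(0.0096975875) = 0.09848.

0.09848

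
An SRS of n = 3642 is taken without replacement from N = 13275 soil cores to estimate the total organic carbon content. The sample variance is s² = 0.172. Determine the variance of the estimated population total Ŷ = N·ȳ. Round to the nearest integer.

6039

Var(Ŷ) = N²·Var(ȳ) = N²·(1 − n/N)·s²/n.
f = 3642/13275 = 0.27435028; Var(ȳ) = 0.72564972·0.172/3642 = 3.4270113 × 10^-5.
Var(Ŷ) = 13275² · (3.4270113 × 10^-5) = 6039.2721.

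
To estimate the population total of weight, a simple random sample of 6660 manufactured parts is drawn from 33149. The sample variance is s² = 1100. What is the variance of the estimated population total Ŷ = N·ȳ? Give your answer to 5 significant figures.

1.4503 × 10^8

Var(Ŷ) = N²·Var(ȳ) = N²·(1 − n/N)·s²/n.
f = 6660/33149 = 0.20091104; Var(ȳ) = 0.79908896·1100/6660 = 0.13198166.
Var(Ŷ) = 33149² · 0.13198166 = 1.4502887 × 10^8.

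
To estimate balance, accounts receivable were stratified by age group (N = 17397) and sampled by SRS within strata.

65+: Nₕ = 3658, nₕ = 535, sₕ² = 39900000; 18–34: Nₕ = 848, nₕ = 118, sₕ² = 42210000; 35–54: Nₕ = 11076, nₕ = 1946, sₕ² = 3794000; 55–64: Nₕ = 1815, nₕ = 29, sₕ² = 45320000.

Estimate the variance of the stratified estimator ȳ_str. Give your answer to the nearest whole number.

Var(ȳ_str) = Σₕ Wₕ²(1 − fₕ)sₕ²/nₕ with Wₕ = Nₕ/N, N = 17397.
65+: Wₕ = 0.21026614; term = 0.21026614²·(1 − 0.14625478)·39900000/535 = 2815.0497.
18–34: Wₕ = 0.04874404; term = 0.04874404²·(1 − 0.13915094)·42210000/118 = 731.64992.
35–54: Wₕ = 0.63666149; term = 0.63666149²·(1 − 0.17569520)·3794000/1946 = 651.4176.
55–64: Wₕ = 0.10432833; term = 0.10432833²·(1 − 0.01597796)·45320000/29 = 16737.911.
Sum = 20936.028.

20936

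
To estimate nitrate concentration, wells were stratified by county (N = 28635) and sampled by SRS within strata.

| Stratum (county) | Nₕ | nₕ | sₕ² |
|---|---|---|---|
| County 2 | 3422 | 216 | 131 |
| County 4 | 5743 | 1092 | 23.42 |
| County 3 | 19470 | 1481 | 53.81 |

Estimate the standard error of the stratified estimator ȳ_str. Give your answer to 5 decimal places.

0.15599

Var(ȳ_str) = Σₕ Wₕ²(1 − fₕ)sₕ²/nₕ with Wₕ = Nₕ/N, N = 28635.
County 2: Wₕ = 0.11950410; term = 0.11950410²·(1 − 0.06312098)·131/216 = 0.0081145921.
County 4: Wₕ = 0.20055876; term = 0.20055876²·(1 − 0.19014452)·23.42/1092 = 6.9864255 × 10^-4.
County 3: Wₕ = 0.67993714; term = 0.67993714²·(1 − 0.07606574)·53.81/1481 = 0.015519815.
Sum = 0.02433305.
SE = √(0.02433305) = 0.15599.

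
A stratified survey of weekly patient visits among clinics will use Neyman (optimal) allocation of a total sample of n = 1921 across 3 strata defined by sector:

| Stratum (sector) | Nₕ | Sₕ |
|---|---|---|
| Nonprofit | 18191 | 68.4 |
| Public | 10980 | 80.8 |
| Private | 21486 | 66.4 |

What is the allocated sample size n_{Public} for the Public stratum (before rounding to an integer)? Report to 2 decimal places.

Neyman allocation: nₕ = n·NₕSₕ / Σⱼ NⱼSⱼ.
Σ NⱼSⱼ = 18191·68.4 + 10980·80.8 + 21486·66.4 = 3.5581188 × 10^6.
n_{Public} = 1921·10980·80.8 / (3.5581188 × 10^6) = 478.98.

478.98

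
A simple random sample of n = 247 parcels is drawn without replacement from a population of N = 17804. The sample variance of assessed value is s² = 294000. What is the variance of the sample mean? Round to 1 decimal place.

1173.8

Under SRS without replacement, Var(ȳ) = (1 − f)·s²/n with f = n/N = 247/17804 = 0.01387329.
Var(ȳ) = (1 − 0.01387329)·294000/247 = 0.98612671·1190.2834 = 1173.7703.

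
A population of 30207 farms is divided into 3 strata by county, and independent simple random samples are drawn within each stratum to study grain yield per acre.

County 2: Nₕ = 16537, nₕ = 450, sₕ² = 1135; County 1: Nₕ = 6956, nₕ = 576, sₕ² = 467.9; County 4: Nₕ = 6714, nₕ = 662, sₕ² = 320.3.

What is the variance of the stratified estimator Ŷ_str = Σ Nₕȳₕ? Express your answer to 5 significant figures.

Var(Ŷ_str) = Σₕ Nₕ²(1 − fₕ)sₕ²/nₕ.
County 2: 16537²·(1 − 450/16537)·1135/450 = 6.7098859 × 10^8.
County 1: 6956²·(1 − 576/6956)·467.9/576 = 3.605046 × 10^7.
County 4: 6714²·(1 − 662/6714)·320.3/662 = 1.9659805 × 10^7.
Sum = 7.2669886 × 10^8.

7.2670 × 10^8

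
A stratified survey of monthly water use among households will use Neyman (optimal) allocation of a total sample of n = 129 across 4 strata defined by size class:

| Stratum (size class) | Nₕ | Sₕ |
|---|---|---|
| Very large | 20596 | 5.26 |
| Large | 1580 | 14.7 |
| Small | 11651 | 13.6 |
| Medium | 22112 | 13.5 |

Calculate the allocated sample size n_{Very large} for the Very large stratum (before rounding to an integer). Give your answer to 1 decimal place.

23.7

Neyman allocation: nₕ = n·NₕSₕ / Σⱼ NⱼSⱼ.
Σ NⱼSⱼ = 20596·5.26 + 1580·14.7 + 11651·13.6 + 22112·13.5 = 588526.56.
n_{Very large} = 129·20596·5.26 / 588526.56 = 23.7.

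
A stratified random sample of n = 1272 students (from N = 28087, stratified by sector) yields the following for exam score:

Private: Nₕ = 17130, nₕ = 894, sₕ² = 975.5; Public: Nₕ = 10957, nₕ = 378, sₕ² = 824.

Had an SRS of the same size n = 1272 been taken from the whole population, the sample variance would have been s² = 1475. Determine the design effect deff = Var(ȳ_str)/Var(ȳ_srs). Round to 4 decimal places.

0.6368

Var(ȳ_str) = Σ Wₕ²(1−fₕ)sₕ²/nₕ with Wₕ = Nₕ/28087:
  Private: (17130/28087)²·(1−894/17130)·975.5/894 = 0.38469403
  Public: (10957/28087)²·(1−378/10957)·824/378 = 0.32030298
  → Var(ȳ_str) = 0.70499701.
Var(ȳ_srs) = (1 − 1272/28087)·1475/1272 = 1.1070758.
deff = 0.70499701 / 1.1070758 = 0.6368.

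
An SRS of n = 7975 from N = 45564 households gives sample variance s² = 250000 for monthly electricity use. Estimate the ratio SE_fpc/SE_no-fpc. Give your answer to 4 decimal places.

0.9083

f = n/N = 7975/45564 = 0.17502853.
SE_no-fpc = √(s²/n) = 5.5989251; SE_fpc = √((1−f)s²/n) = 5.0853883.
Ratio = √(1−f) = 0.90827940.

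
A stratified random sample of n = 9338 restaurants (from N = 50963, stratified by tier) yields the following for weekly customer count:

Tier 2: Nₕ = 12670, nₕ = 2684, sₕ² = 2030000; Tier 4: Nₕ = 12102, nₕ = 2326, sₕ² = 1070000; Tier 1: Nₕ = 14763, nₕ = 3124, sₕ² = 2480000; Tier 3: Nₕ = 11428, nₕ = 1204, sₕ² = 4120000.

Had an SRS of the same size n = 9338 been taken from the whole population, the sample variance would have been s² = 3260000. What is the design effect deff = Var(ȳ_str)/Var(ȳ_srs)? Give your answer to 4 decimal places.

Var(ȳ_str) = Σ Wₕ²(1−fₕ)sₕ²/nₕ with Wₕ = Nₕ/50963:
  Tier 2: (12670/50963)²·(1−2684/12670)·2030000/2684 = 36.844421
  Tier 4: (12102/50963)²·(1−2326/12102)·1070000/2326 = 20.954748
  Tier 1: (14763/50963)²·(1−3124/14763)·2480000/3124 = 52.519547
  Tier 3: (11428/50963)²·(1−1204/11428)·4120000/1204 = 153.94012
  → Var(ȳ_str) = 264.25884.
Var(ȳ_srs) = (1 − 9338/50963)·3260000/9338 = 285.14318.
deff = 264.25884 / 285.14318 = 0.9268.

0.9268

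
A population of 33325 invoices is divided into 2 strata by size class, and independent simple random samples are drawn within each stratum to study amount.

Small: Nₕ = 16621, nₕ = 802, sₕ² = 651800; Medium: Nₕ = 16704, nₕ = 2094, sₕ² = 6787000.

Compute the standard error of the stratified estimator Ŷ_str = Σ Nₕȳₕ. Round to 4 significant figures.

1.002 × 10^6

Var(Ŷ_str) = Σₕ Nₕ²(1 − fₕ)sₕ²/nₕ.
Small: 16621²·(1 − 802/16621)·651800/802 = 2.1368605 × 10^11.
Medium: 16704²·(1 − 2094/16704)·6787000/2094 = 7.909916 × 10^11.
Sum = 1.0046777 × 10^12.
SE = √(1.0046777 × 10^12) = 1.002 × 10^6.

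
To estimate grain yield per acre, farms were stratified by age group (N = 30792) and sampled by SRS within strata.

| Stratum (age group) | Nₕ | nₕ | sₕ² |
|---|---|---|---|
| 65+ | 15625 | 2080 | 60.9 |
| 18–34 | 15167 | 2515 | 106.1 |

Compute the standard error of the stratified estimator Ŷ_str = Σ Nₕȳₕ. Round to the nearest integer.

Var(Ŷ_str) = Σₕ Nₕ²(1 − fₕ)sₕ²/nₕ.
65+: 15625²·(1 − 2080/15625)·60.9/2080 = 6.1965933 × 10^6.
18–34: 15167²·(1 − 2515/15167)·106.1/2515 = 8.0953618 × 10^6.
Sum = 1.4291955 × 10^7.
SE = √(1.4291955 × 10^7) = 3780.

3780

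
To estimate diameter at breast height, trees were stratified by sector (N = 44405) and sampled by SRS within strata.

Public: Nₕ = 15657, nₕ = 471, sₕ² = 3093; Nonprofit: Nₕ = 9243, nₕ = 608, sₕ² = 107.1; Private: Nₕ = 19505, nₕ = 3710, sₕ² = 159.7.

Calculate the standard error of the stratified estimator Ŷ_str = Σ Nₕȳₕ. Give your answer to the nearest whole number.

Var(Ŷ_str) = Σₕ Nₕ²(1 − fₕ)sₕ²/nₕ.
Public: 15657²·(1 − 471/15657)·3093/471 = 1.5613884 × 10^9.
Nonprofit: 9243²·(1 − 608/9243)·107.1/608 = 1.4059219 × 10^7.
Private: 19505²·(1 − 3710/19505)·159.7/3710 = 1.326162 × 10^7.
Sum = 1.5887092 × 10^9.
SE = √(1.5887092 × 10^9) = 39859.

39859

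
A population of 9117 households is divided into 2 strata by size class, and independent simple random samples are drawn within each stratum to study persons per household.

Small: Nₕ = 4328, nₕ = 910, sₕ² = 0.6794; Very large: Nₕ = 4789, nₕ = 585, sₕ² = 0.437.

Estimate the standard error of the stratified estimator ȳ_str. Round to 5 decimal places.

Var(ȳ_str) = Σₕ Wₕ²(1 − fₕ)sₕ²/nₕ with Wₕ = Nₕ/N, N = 9117.
Small: Wₕ = 0.47471756; term = 0.47471756²·(1 − 0.21025878)·0.6794/910 = 1.3287386 × 10^-4.
Very large: Wₕ = 0.52528244; term = 0.52528244²·(1 − 0.12215494)·0.437/585 = 1.8093776 × 10^-4.
Sum = 3.1381162 × 10^-4.
SE = √(3.1381162 × 10^-4) = 0.01771.

0.01771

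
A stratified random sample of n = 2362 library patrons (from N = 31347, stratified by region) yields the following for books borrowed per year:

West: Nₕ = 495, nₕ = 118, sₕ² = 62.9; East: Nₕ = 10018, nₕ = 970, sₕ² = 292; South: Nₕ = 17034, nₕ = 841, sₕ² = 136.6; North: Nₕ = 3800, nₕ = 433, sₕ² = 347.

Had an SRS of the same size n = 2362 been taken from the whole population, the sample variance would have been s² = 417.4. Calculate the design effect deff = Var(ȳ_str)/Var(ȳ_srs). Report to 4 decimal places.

Var(ȳ_str) = Σ Wₕ²(1−fₕ)sₕ²/nₕ with Wₕ = Nₕ/31347:
  West: (495/31347)²·(1−118/495)·62.9/118 = 1.0123326 × 10^-4
  East: (10018/31347)²·(1−970/10018)·292/970 = 0.027768522
  South: (17034/31347)²·(1−841/17034)·136.6/841 = 0.045593895
  North: (3800/31347)²·(1−433/3800)·347/433 = 0.010434612
  → Var(ȳ_str) = 0.083898262.
Var(ȳ_srs) = (1 − 2362/31347)·417.4/2362 = 0.16339918.
deff = 0.083898262 / 0.16339918 = 0.5135.

0.5135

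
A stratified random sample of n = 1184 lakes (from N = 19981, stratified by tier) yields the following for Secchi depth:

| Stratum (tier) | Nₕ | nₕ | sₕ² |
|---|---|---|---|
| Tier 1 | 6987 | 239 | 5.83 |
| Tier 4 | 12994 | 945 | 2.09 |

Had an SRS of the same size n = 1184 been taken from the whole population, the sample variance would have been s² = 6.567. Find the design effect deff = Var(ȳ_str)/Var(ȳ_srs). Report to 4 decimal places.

Var(ȳ_str) = Σ Wₕ²(1−fₕ)sₕ²/nₕ with Wₕ = Nₕ/19981:
  Tier 1: (6987/19981)²·(1−239/6987)·5.83/239 = 0.0028807265
  Tier 4: (12994/19981)²·(1−945/12994)·2.09/945 = 8.673091 × 10^-4
  → Var(ȳ_str) = 0.0037480356.
Var(ȳ_srs) = (1 − 1184/19981)·6.567/1184 = 0.0052177905.
deff = 0.0037480356 / 0.0052177905 = 0.7183.

0.7183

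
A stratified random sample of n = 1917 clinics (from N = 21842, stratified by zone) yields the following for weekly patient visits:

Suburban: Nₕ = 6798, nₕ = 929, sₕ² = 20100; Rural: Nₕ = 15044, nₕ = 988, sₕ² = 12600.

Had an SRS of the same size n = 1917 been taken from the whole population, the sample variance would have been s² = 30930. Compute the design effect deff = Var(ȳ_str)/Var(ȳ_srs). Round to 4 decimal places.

Var(ȳ_str) = Σ Wₕ²(1−fₕ)sₕ²/nₕ with Wₕ = Nₕ/21842:
  Suburban: (6798/21842)²·(1−929/6798)·20100/929 = 1.8094259
  Rural: (15044/21842)²·(1−988/15044)·12600/988 = 5.6526731
  → Var(ȳ_str) = 7.462099.
Var(ȳ_srs) = (1 − 1917/21842)·30930/1917 = 14.718506.
deff = 7.462099 / 14.718506 = 0.5070.

0.5070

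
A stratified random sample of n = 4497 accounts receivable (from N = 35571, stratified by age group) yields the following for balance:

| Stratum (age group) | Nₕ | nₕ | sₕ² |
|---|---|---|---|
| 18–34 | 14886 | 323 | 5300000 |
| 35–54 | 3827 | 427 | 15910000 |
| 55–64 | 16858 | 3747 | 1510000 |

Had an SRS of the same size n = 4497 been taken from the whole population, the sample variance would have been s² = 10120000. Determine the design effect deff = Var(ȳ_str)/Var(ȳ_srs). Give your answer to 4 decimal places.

Var(ȳ_str) = Σ Wₕ²(1−fₕ)sₕ²/nₕ with Wₕ = Nₕ/35571:
  18–34: (14886/35571)²·(1−323/14886)·5300000/323 = 2811.3186
  35–54: (3827/35571)²·(1−427/3827)·15910000/427 = 383.1665
  55–64: (16858/35571)²·(1−3747/16858)·1510000/3747 = 70.395188
  → Var(ȳ_str) = 3264.8803.
Var(ȳ_srs) = (1 − 4497/35571)·10120000/4497 = 1965.8877.
deff = 3264.8803 / 1965.8877 = 1.6608.

1.6608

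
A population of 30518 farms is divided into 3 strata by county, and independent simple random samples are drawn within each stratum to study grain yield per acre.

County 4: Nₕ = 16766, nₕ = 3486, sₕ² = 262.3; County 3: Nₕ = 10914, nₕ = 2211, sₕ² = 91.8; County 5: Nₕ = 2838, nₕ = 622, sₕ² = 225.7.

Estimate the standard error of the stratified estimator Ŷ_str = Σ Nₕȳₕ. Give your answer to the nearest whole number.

Var(Ŷ_str) = Σₕ Nₕ²(1 − fₕ)sₕ²/nₕ.
County 4: 16766²·(1 − 3486/16766)·262.3/3486 = 1.6753226 × 10^7.
County 3: 10914²·(1 − 2211/10914)·91.8/2211 = 3.9437273 × 10^6.
County 5: 2838²·(1 − 622/2838)·225.7/622 = 2.2820404 × 10^6.
Sum = 2.2978994 × 10^7.
SE = √(2.2978994 × 10^7) = 4794.

4794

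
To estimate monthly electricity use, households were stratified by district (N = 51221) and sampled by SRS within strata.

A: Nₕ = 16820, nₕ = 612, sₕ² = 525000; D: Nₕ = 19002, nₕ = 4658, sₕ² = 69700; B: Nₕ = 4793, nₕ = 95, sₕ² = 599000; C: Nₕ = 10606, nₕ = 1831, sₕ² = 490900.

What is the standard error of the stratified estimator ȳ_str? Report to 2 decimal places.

12.42

Var(ȳ_str) = Σₕ Wₕ²(1 − fₕ)sₕ²/nₕ with Wₕ = Nₕ/N, N = 51221.
A: Wₕ = 0.32838094; term = 0.32838094²·(1 − 0.03638526)·525000/612 = 89.138884.
D: Wₕ = 0.37098065; term = 0.37098065²·(1 − 0.24513209)·69700/4658 = 1.5545575.
B: Wₕ = 0.09357490; term = 0.09357490²·(1 − 0.01982057)·599000/95 = 54.116232.
C: Wₕ = 0.20706351; term = 0.20706351²·(1 − 0.17263813)·490900/1831 = 9.5105872.
Sum = 154.32026.
SE = √(154.32026) = 12.42.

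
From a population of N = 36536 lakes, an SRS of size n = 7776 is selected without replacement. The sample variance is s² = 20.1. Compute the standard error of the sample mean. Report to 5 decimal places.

0.04511

Under SRS without replacement, Var(ȳ) = (1 − f)·s²/n with f = n/N = 7776/36536 = 0.21283118.
Var(ȳ) = (1 − 0.21283118)·20.1/7776 = 0.78716882·0.0025848765 = 0.0020347342.
SE(ȳ) = √(0.0020347342) = 0.04511.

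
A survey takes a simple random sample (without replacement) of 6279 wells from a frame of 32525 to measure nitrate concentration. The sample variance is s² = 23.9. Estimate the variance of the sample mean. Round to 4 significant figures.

0.003072

Under SRS without replacement, Var(ȳ) = (1 − f)·s²/n with f = n/N = 6279/32525 = 0.19305150.
Var(ȳ) = (1 − 0.19305150)·23.9/6279 = 0.80694850·0.0038063386 = 0.0030715192.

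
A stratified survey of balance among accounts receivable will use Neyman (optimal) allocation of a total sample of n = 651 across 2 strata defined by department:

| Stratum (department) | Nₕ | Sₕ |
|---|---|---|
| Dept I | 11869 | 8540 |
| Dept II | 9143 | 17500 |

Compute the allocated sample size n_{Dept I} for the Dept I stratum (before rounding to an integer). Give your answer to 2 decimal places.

Neyman allocation: nₕ = n·NₕSₕ / Σⱼ NⱼSⱼ.
Σ NⱼSⱼ = 11869·8540 + 9143·17500 = 2.6136376 × 10^8.
n_{Dept I} = 651·11869·8540 / (2.6136376 × 10^8) = 252.47.

252.47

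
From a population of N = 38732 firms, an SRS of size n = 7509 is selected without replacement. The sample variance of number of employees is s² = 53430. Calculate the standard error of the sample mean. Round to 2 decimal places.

Under SRS without replacement, Var(ȳ) = (1 − f)·s²/n with f = n/N = 7509/38732 = 0.19387070.
Var(ȳ) = (1 − 0.19387070)·53430/7509 = 0.80612930·7.1154614 = 5.7359819.
SE(ȳ) = √(5.7359819) = 2.39.

2.39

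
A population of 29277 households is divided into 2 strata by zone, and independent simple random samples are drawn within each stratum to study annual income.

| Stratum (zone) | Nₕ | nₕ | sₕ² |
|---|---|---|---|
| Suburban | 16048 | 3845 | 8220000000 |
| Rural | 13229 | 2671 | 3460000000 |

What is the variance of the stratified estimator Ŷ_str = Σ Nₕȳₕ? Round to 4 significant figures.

Var(Ŷ_str) = Σₕ Nₕ²(1 − fₕ)sₕ²/nₕ.
Suburban: 16048²·(1 − 3845/16048)·8220000000/3845 = 4.1866148 × 10^14.
Rural: 13229²·(1 − 2671/13229)·3460000000/2671 = 1.8093013 × 10^14.
Sum = 5.9959161 × 10^14.

5.996 × 10^14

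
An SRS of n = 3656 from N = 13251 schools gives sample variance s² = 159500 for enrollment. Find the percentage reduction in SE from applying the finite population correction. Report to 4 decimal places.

f = n/N = 3656/13251 = 0.27590371.
SE_no-fpc = √(s²/n) = 6.6050673; SE_fpc = √((1−f)s²/n) = 5.620506.
Ratio = √(1−f) = 0.85093848. Reduction = 100·(1 − 0.85093848) = 14.9062%.

14.9062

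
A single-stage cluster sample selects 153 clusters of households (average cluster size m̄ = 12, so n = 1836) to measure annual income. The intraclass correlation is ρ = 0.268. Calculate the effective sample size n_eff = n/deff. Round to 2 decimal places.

465.05

deff = 1 + (12 − 1)·0.268 = 1 + 2.948 = 3.948.
n_eff = 1836 / 3.948 = 465.05.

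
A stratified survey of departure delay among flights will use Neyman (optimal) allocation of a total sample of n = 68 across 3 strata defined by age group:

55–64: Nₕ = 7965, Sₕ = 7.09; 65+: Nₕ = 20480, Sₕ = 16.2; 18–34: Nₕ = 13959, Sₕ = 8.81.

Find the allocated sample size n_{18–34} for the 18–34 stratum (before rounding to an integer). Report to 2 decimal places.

16.36

Neyman allocation: nₕ = n·NₕSₕ / Σⱼ NⱼSⱼ.
Σ NⱼSⱼ = 7965·7.09 + 20480·16.2 + 13959·8.81 = 511226.64.
n_{18–34} = 68·13959·8.81 / 511226.64 = 16.36.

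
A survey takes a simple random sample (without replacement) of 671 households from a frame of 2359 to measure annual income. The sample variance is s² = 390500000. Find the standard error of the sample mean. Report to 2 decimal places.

645.31

Under SRS without replacement, Var(ȳ) = (1 − f)·s²/n with f = n/N = 671/2359 = 0.28444256.
Var(ȳ) = (1 − 0.28444256)·390500000/671 = 0.71555744·581967.21 = 416430.97.
SE(ȳ) = √(416430.97) = 645.31.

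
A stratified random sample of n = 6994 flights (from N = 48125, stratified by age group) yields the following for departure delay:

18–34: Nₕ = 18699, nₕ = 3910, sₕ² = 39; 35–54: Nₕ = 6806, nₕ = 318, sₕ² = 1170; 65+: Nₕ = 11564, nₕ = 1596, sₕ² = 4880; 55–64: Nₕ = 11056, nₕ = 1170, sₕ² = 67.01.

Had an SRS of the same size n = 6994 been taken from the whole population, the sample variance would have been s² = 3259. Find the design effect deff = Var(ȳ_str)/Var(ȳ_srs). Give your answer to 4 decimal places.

Var(ȳ_str) = Σ Wₕ²(1−fₕ)sₕ²/nₕ with Wₕ = Nₕ/48125:
  18–34: (18699/48125)²·(1−3910/18699)·39/3910 = 0.0011909775
  35–54: (6806/48125)²·(1−318/6806)·1170/318 = 0.070148767
  65+: (11564/48125)²·(1−1596/11564)·4880/1596 = 0.1521814
  55–64: (11056/48125)²·(1−1170/11056)·67.01/1170 = 0.0027029058
  → Var(ȳ_str) = 0.22622405.
Var(ȳ_srs) = (1 − 6994/48125)·3259/6994 = 0.39825135.
deff = 0.22622405 / 0.39825135 = 0.5680.

0.5680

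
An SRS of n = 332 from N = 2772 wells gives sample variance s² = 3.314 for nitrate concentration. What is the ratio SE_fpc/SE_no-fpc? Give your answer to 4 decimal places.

0.9382

f = n/N = 332/2772 = 0.11976912.
SE_no-fpc = √(s²/n) = 0.099909598; SE_fpc = √((1−f)s²/n) = 0.093735804.
Ratio = √(1−f) = 0.93820620.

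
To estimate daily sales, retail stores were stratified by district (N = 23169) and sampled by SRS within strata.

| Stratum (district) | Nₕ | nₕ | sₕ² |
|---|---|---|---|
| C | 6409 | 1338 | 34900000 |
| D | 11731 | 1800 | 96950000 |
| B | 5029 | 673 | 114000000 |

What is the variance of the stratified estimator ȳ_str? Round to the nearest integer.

Var(ȳ_str) = Σₕ Wₕ²(1 − fₕ)sₕ²/nₕ with Wₕ = Nₕ/N, N = 23169.
C: Wₕ = 0.27661962; term = 0.27661962²·(1 − 0.20876892)·34900000/1338 = 1579.2054.
D: Wₕ = 0.50632310; term = 0.50632310²·(1 − 0.15343960)·96950000/1800 = 11689.306.
B: Wₕ = 0.21705727; term = 0.21705727²·(1 − 0.13382382)·114000000/673 = 6912.6523.
Sum = 20181.164.

20181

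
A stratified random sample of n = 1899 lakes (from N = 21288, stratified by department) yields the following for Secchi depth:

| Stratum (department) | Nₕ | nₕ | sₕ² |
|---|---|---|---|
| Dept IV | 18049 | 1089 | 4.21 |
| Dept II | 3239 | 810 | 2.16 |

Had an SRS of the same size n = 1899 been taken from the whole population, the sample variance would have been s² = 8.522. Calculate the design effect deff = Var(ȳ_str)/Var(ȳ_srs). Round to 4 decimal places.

Var(ȳ_str) = Σ Wₕ²(1−fₕ)sₕ²/nₕ with Wₕ = Nₕ/21288:
  Dept IV: (18049/21288)²·(1−1089/18049)·4.21/1089 = 0.0026113404
  Dept II: (3239/21288)²·(1−810/3239)·2.16/810 = 4.6295361 × 10^-5
  → Var(ȳ_str) = 0.0026576358.
Var(ȳ_srs) = (1 − 1899/21288)·8.522/1899 = 0.0040873056.
deff = 0.0026576358 / 0.0040873056 = 0.6502.

0.6502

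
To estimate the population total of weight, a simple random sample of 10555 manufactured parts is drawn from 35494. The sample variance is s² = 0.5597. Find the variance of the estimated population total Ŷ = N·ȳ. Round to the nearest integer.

46939

Var(Ŷ) = N²·Var(ȳ) = N²·(1 − n/N)·s²/n.
f = 10555/35494 = 0.29737420; Var(ȳ) = 0.70262580·0.5597/10555 = 3.7258139 × 10^-5.
Var(Ŷ) = 35494² · (3.7258139 × 10^-5) = 46938.699.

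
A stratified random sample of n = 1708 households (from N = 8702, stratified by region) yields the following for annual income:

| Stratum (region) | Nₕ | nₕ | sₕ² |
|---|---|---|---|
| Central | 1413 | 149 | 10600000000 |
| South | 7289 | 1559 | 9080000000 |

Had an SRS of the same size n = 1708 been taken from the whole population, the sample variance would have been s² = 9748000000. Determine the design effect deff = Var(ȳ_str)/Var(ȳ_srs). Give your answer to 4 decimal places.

Var(ȳ_str) = Σ Wₕ²(1−fₕ)sₕ²/nₕ with Wₕ = Nₕ/8702:
  Central: (1413/8702)²·(1−149/1413)·10600000000/149 = 1.6779178 × 10^6
  South: (7289/8702)²·(1−1559/7289)·9080000000/1559 = 3.2123595 × 10^6
  → Var(ȳ_str) = 4.8902773 × 10^6.
Var(ȳ_srs) = (1 − 1708/8702)·9748000000/1708 = 4.5870577 × 10^6.
deff = (4.8902773 × 10^6) / (4.5870577 × 10^6) = 1.0661.

1.0661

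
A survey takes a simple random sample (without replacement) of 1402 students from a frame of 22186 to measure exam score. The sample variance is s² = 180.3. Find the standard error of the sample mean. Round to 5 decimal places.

0.34710

Under SRS without replacement, Var(ȳ) = (1 − f)·s²/n with f = n/N = 1402/22186 = 0.06319300.
Var(ȳ) = (1 − 0.06319300)·180.3/1402 = 0.93680700·0.128602 = 0.12047525.
SE(ȳ) = √(0.12047525) = 0.34710.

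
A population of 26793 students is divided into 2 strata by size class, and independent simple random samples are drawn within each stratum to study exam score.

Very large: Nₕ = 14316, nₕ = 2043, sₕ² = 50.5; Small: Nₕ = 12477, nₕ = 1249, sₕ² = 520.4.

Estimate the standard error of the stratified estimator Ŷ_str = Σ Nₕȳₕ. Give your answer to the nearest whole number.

Var(Ŷ_str) = Σₕ Nₕ²(1 − fₕ)sₕ²/nₕ.
Very large: 14316²·(1 − 2043/14316)·50.5/2043 = 4.3430561 × 10^6.
Small: 12477²·(1 − 1249/12477)·520.4/1249 = 5.8369696 × 10^7.
Sum = 6.2712752 × 10^7.
SE = √(6.2712752 × 10^7) = 7919.

7919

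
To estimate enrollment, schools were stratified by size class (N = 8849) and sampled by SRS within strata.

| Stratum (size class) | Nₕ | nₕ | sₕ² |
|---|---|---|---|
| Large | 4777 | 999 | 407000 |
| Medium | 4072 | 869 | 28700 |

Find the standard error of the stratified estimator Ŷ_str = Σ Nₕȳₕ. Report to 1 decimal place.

Var(Ŷ_str) = Σₕ Nₕ²(1 − fₕ)sₕ²/nₕ.
Large: 4777²·(1 − 999/4777)·407000/999 = 7.3526876 × 10^9.
Medium: 4072²·(1 − 869/4072)·28700/869 = 4.3075153 × 10^8.
Sum = 7.7834391 × 10^9.
SE = √(7.7834391 × 10^9) = 88223.8.

88223.8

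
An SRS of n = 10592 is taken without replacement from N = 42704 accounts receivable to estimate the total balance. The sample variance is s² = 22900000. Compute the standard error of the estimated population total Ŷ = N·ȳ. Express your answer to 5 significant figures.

Var(Ŷ) = N²·Var(ȳ) = N²·(1 − n/N)·s²/n.
f = 10592/42704 = 0.24803297; Var(ȳ) = 0.75196703·22900000/10592 = 1625.7595.
Var(Ŷ) = 42704² · 1625.7595 = 2.9647864 × 10^12.
SE(Ŷ) = √(2.9647864 × 10^12) = 1.7219 × 10^6.

1.7219 × 10^6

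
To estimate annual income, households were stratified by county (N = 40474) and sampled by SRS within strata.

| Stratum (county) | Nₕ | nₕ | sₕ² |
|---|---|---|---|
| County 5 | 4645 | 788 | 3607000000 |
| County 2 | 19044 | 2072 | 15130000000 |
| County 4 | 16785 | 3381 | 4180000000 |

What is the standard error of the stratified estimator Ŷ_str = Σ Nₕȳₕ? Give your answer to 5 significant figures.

Var(Ŷ_str) = Σₕ Nₕ²(1 − fₕ)sₕ²/nₕ.
County 5: 4645²·(1 − 788/4645)·3607000000/788 = 8.2007823 × 10^13.
County 2: 19044²·(1 − 2072/19044)·15130000000/2072 = 2.3601542 × 10^15.
County 4: 16785²·(1 − 3381/16785)·4180000000/3381 = 2.78155 × 10^14.
Sum = 2.720317 × 10^15.
SE = √(2.720317 × 10^15) = 5.2157 × 10^7.

5.2157 × 10^7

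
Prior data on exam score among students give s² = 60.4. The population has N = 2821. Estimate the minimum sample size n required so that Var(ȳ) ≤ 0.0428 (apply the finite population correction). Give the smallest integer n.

Without fpc, n₀ = s²/D = 60.4/0.0428 = 1411.2150.
With fpc, (1 − n/N)·s²/n ≤ D requires n ≥ n₀/(1 + n₀/N) = 1411.2150/(1 + 1411.2150/2821) = 940.6511.
Rounding up, n = 941.

941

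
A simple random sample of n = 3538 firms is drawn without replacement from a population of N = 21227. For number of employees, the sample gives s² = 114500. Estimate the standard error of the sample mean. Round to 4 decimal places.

Under SRS without replacement, Var(ȳ) = (1 − f)·s²/n with f = n/N = 3538/21227 = 0.16667452.
Var(ȳ) = (1 − 0.16667452)·114500/3538 = 0.83332548·32.362917 = 26.968843.
SE(ȳ) = √(26.968843) = 5.1932.

5.1932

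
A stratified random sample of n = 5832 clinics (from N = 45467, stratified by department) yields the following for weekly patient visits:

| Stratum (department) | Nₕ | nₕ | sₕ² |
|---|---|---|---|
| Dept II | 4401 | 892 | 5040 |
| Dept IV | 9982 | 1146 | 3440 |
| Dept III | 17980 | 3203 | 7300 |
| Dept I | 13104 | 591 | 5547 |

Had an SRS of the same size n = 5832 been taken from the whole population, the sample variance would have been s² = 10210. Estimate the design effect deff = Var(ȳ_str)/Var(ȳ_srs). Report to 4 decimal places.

Var(ȳ_str) = Σ Wₕ²(1−fₕ)sₕ²/nₕ with Wₕ = Nₕ/45467:
  Dept II: (4401/45467)²·(1−892/4401)·5040/892 = 0.042209268
  Dept IV: (9982/45467)²·(1−1146/9982)·3440/1146 = 0.12807209
  Dept III: (17980/45467)²·(1−3203/17980)·7300/3203 = 0.29292017
  Dept I: (13104/45467)²·(1−591/13104)·5547/591 = 0.74446351
  → Var(ȳ_str) = 1.207665.
Var(ȳ_srs) = (1 − 5832/45467)·10210/5832 = 1.5261274.
deff = 1.207665 / 1.5261274 = 0.7913.

0.7913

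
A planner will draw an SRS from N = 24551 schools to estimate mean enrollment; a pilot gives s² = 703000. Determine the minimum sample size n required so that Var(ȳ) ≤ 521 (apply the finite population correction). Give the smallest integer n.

1280

Without fpc, n₀ = s²/D = 703000/521 = 1349.3282.
With fpc, (1 − n/N)·s²/n ≤ D requires n ≥ n₀/(1 + n₀/N) = 1349.3282/(1 + 1349.3282/24551) = 1279.0323.
Rounding up, n = 1280.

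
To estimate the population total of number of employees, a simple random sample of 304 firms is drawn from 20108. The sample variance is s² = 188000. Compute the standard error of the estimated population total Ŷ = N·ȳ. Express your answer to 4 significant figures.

Var(Ŷ) = N²·Var(ȳ) = N²·(1 − n/N)·s²/n.
f = 304/20108 = 0.01511836; Var(ȳ) = 0.98488164·188000/304 = 609.07154.
Var(Ŷ) = 20108² · 609.07154 = 2.4626691 × 10^11.
SE(Ŷ) = √(2.4626691 × 10^11) = 496300.

496300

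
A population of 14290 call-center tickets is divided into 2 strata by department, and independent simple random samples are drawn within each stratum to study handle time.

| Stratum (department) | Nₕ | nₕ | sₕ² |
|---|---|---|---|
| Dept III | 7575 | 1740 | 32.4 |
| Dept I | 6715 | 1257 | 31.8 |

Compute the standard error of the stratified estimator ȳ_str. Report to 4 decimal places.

0.0926

Var(ȳ_str) = Σₕ Wₕ²(1 − fₕ)sₕ²/nₕ with Wₕ = Nₕ/N, N = 14290.
Dept III: Wₕ = 0.53009097; term = 0.53009097²·(1 − 0.22970297)·32.4/1740 = 0.0040304617.
Dept I: Wₕ = 0.46990903; term = 0.46990903²·(1 − 0.18719285)·31.8/1257 = 0.004540534.
Sum = 0.0085709957.
SE = √(0.0085709957) = 0.0926.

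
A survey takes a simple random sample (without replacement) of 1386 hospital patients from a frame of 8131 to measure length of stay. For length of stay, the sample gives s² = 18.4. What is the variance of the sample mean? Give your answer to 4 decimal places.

Under SRS without replacement, Var(ȳ) = (1 − f)·s²/n with f = n/N = 1386/8131 = 0.17045874.
Var(ȳ) = (1 − 0.17045874)·18.4/1386 = 0.82954126·0.013275613 = 0.011012669.

0.0110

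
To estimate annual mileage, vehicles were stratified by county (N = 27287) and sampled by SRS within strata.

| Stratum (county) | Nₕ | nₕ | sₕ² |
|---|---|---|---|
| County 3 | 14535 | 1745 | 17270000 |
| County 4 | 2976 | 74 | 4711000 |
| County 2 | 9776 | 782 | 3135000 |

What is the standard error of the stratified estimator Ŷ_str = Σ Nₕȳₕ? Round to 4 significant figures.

1.656 × 10^6

Var(Ŷ_str) = Σₕ Nₕ²(1 − fₕ)sₕ²/nₕ.
County 3: 14535²·(1 − 1745/14535)·17270000/1745 = 1.8398503 × 10^12.
County 4: 2976²·(1 − 74/2976)·4711000/74 = 5.4980884 × 10^11.
County 2: 9776²·(1 − 782/9776)·3135000/782 = 3.5248843 × 10^11.
Sum = 2.7421476 × 10^12.
SE = √(2.7421476 × 10^12) = 1.656 × 10^6.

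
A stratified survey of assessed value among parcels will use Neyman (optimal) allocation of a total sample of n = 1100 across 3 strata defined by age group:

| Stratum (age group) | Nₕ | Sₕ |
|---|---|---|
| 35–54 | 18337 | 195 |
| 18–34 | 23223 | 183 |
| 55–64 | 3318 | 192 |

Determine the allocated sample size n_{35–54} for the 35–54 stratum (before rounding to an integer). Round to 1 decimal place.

464.8

Neyman allocation: nₕ = n·NₕSₕ / Σⱼ NⱼSⱼ.
Σ NⱼSⱼ = 18337·195 + 23223·183 + 3318·192 = 8.46258 × 10^6.
n_{35–54} = 1100·18337·195 / (8.46258 × 10^6) = 464.8.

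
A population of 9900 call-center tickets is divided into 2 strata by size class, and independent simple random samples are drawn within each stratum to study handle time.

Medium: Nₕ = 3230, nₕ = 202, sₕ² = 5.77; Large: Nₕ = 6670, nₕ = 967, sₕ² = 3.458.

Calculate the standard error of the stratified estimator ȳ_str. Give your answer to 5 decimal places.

0.06510

Var(ȳ_str) = Σₕ Wₕ²(1 − fₕ)sₕ²/nₕ with Wₕ = Nₕ/N, N = 9900.
Medium: Wₕ = 0.32626263; term = 0.32626263²·(1 − 0.06253870)·5.77/202 = 0.0028504436.
Large: Wₕ = 0.67373737; term = 0.67373737²·(1 − 0.14497751)·3.458/967 = 0.0013878973.
Sum = 0.0042383409.
SE = √(0.0042383409) = 0.06510.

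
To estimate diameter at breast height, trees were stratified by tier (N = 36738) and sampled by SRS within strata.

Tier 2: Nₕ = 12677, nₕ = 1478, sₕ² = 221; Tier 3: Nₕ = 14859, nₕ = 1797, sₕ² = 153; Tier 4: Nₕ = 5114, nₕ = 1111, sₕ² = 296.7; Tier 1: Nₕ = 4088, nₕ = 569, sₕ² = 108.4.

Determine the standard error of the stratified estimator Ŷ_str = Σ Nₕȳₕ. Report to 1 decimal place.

6779.4

Var(Ŷ_str) = Σₕ Nₕ²(1 − fₕ)sₕ²/nₕ.
Tier 2: 12677²·(1 − 1478/12677)·221/1478 = 2.122822 × 10^7.
Tier 3: 14859²·(1 − 1797/14859)·153/1797 = 1.6525044 × 10^7.
Tier 4: 5114²·(1 − 1111/5114)·296.7/1111 = 5.4670092 × 10^6.
Tier 1: 4088²·(1 − 569/4088)·108.4/569 = 2.7406096 × 10^6.
Sum = 4.5960883 × 10^7.
SE = √(4.5960883 × 10^7) = 6779.4.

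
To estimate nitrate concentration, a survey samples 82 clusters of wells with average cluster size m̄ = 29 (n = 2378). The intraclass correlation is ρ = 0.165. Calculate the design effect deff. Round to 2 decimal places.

deff = 1 + (29 − 1)·0.165 = 1 + 4.62 = 5.62.

5.62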